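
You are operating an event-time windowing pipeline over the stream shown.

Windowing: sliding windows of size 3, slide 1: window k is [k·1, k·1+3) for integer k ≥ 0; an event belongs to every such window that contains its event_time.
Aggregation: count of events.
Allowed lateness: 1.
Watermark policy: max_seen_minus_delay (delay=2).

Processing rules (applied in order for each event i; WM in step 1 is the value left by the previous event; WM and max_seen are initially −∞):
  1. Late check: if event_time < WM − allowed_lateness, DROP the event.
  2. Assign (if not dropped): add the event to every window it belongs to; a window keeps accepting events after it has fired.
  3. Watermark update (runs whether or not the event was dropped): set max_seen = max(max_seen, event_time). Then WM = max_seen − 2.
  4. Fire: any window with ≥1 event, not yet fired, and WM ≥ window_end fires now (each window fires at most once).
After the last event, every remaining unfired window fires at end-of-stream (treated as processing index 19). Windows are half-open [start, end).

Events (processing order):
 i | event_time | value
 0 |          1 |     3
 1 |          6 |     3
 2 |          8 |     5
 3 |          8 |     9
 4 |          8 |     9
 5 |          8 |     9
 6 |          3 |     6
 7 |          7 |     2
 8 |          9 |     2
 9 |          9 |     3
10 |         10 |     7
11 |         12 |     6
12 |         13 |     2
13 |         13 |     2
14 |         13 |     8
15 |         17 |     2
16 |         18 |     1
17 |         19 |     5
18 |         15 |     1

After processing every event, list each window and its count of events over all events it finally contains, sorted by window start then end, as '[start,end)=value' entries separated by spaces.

[0,3)=1 [1,4)=1 [4,7)=1 [5,8)=2 [6,9)=6 [7,10)=7 [8,11)=7 [9,12)=3 [10,13)=2 [11,14)=4 [12,15)=4 [13,16)=3 [15,18)=1 [16,19)=2 [17,20)=3 [18,21)=2 [19,22)=1

i=0 t=1 v=3: → [1,4),[0,3); WM=-1
i=1 t=6 v=3: → [6,9),[5,8),[4,7); WM=4; [0,3) fires=1 [1,4) fires=1
i=2 t=8 v=5: → [8,11),[7,10),[6,9); WM=6
i=3 t=8 v=9: → [8,11),[7,10),[6,9); WM=6
i=4 t=8 v=9: → [8,11),[7,10),[6,9); WM=6
i=5 t=8 v=9: → [8,11),[7,10),[6,9); WM=6
i=6 t=3 v=6: DROP (t<6-1); WM=6
i=7 t=7 v=2: → [7,10),[6,9),[5,8); WM=6
i=8 t=9 v=2: → [9,12),[8,11),[7,10); WM=7; [4,7) fires=1
i=9 t=9 v=3: → [9,12),[8,11),[7,10); WM=7
i=10 t=10 v=7: → [10,13),[9,12),[8,11); WM=8; [5,8) fires=2
i=11 t=12 v=6: → [12,15),[11,14),[10,13); WM=10; [6,9) fires=6 [7,10) fires=7
i=12 t=13 v=2: → [13,16),[12,15),[11,14); WM=11; [8,11) fires=7
i=13 t=13 v=2: → [13,16),[12,15),[11,14); WM=11
i=14 t=13 v=8: → [13,16),[12,15),[11,14); WM=11
i=15 t=17 v=2: → [17,20),[16,19),[15,18); WM=15; [9,12) fires=3 [10,13) fires=2 [11,14) fires=4 [12,15) fires=4
i=16 t=18 v=1: → [18,21),[17,20),[16,19); WM=16; [13,16) fires=3
i=17 t=19 v=5: → [19,22),[18,21),[17,20); WM=17
i=18 t=15 v=1: DROP (t<17-1); WM=17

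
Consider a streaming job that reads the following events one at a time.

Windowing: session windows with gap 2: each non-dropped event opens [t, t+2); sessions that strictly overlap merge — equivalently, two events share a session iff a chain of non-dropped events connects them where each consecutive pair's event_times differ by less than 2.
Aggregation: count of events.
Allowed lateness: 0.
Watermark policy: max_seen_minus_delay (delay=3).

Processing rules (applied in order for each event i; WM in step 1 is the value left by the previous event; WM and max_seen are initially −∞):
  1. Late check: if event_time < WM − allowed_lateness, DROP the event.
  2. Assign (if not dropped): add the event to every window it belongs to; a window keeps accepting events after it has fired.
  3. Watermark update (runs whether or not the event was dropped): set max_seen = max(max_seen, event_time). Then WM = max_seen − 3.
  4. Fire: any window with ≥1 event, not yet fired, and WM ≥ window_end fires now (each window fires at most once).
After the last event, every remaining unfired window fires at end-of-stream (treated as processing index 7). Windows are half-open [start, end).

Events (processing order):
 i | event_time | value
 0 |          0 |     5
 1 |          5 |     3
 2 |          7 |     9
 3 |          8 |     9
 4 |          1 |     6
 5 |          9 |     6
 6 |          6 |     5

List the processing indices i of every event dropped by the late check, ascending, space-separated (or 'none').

4

i=0 t=0 v=5: → [0,2); WM=-3
i=1 t=5 v=3: → [5,7); WM=2
i=2 t=7 v=9: → [7,9); WM=4
i=3 t=8 v=9: → [7,10); WM=5
i=4 t=1 v=6: DROP (t<5-0); WM=5
i=5 t=9 v=6: → [7,11); WM=6
i=6 t=6 v=5: → [5,11); WM=6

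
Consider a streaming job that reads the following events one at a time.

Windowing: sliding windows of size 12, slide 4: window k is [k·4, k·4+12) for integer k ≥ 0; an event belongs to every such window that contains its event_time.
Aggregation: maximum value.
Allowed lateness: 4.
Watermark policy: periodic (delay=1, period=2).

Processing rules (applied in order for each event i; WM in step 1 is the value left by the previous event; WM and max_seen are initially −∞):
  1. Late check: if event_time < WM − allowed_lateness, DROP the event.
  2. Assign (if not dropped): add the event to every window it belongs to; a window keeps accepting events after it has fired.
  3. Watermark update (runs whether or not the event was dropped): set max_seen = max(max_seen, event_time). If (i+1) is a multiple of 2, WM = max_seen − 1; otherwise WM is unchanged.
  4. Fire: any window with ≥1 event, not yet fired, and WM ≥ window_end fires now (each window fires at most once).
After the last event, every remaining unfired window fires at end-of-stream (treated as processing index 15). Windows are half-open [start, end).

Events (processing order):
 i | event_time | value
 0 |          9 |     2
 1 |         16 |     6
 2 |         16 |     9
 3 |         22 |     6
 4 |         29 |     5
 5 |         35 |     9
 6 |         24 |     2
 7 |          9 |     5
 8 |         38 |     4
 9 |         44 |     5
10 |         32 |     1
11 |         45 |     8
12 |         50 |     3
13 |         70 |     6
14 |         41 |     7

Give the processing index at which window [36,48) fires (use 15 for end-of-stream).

i=0 t=9 v=2: → [8,20),[4,16),[0,12); WM=−∞
i=1 t=16 v=6: → [16,28),[12,24),[8,20); WM=15; [0,12) fires=2
i=2 t=16 v=9: → [16,28),[12,24),[8,20); WM=15
i=3 t=22 v=6: → [20,32),[16,28),[12,24); WM=21; [4,16) fires=2 [8,20) fires=9
i=4 t=29 v=5: → [28,40),[24,36),[20,32); WM=21
i=5 t=35 v=9: → [32,44),[28,40),[24,36); WM=34; [12,24) fires=9 [16,28) fires=9 [20,32) fires=6
i=6 t=24 v=2: DROP (t<34-4); WM=34
i=7 t=9 v=5: DROP (t<34-4); WM=34
i=8 t=38 v=4: → [36,48),[32,44),[28,40); WM=34
i=9 t=44 v=5: → [44,56),[40,52),[36,48); WM=43; [24,36) fires=9 [28,40) fires=9
i=10 t=32 v=1: DROP (t<43-4); WM=43
i=11 t=45 v=8: → [44,56),[40,52),[36,48); WM=44; [32,44) fires=9
i=12 t=50 v=3: → [48,60),[44,56),[40,52); WM=44
i=13 t=70 v=6: → [68,80),[64,76),[60,72); WM=69; [36,48) fires=8 [40,52) fires=8 [44,56) fires=8 [48,60) fires=3
i=14 t=41 v=7: DROP (t<69-4); WM=69

13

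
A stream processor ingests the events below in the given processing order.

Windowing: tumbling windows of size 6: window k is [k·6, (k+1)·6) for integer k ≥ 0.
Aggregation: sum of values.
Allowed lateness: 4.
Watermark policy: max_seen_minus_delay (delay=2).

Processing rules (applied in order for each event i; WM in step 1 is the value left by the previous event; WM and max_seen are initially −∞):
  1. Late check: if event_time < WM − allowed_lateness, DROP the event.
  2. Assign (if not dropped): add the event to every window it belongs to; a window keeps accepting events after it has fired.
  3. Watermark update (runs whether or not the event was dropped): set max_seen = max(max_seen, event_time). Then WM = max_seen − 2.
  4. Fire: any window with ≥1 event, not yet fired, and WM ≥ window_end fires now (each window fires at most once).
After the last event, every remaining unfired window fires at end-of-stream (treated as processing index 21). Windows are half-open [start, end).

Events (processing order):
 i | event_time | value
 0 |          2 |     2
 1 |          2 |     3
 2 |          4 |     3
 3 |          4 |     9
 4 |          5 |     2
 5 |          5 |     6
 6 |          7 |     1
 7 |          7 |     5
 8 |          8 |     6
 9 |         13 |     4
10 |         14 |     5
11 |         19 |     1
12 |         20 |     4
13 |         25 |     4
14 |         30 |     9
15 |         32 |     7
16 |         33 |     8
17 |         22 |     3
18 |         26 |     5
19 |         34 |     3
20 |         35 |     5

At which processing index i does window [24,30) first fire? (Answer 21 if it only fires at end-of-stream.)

15

i=0 t=2 v=2: → [0,6); WM=0
i=1 t=2 v=3: → [0,6); WM=0
i=2 t=4 v=3: → [0,6); WM=2
i=3 t=4 v=9: → [0,6); WM=2
i=4 t=5 v=2: → [0,6); WM=3
i=5 t=5 v=6: → [0,6); WM=3
i=6 t=7 v=1: → [6,12); WM=5
i=7 t=7 v=5: → [6,12); WM=5
i=8 t=8 v=6: → [6,12); WM=6; [0,6) fires=25
i=9 t=13 v=4: → [12,18); WM=11
i=10 t=14 v=5: → [12,18); WM=12; [6,12) fires=12
i=11 t=19 v=1: → [18,24); WM=17
i=12 t=20 v=4: → [18,24); WM=18; [12,18) fires=9
i=13 t=25 v=4: → [24,30); WM=23
i=14 t=30 v=9: → [30,36); WM=28; [18,24) fires=5
i=15 t=32 v=7: → [30,36); WM=30; [24,30) fires=4
i=16 t=33 v=8: → [30,36); WM=31
i=17 t=22 v=3: DROP (t<31-4); WM=31
i=18 t=26 v=5: DROP (t<31-4); WM=31
i=19 t=34 v=3: → [30,36); WM=32
i=20 t=35 v=5: → [30,36); WM=33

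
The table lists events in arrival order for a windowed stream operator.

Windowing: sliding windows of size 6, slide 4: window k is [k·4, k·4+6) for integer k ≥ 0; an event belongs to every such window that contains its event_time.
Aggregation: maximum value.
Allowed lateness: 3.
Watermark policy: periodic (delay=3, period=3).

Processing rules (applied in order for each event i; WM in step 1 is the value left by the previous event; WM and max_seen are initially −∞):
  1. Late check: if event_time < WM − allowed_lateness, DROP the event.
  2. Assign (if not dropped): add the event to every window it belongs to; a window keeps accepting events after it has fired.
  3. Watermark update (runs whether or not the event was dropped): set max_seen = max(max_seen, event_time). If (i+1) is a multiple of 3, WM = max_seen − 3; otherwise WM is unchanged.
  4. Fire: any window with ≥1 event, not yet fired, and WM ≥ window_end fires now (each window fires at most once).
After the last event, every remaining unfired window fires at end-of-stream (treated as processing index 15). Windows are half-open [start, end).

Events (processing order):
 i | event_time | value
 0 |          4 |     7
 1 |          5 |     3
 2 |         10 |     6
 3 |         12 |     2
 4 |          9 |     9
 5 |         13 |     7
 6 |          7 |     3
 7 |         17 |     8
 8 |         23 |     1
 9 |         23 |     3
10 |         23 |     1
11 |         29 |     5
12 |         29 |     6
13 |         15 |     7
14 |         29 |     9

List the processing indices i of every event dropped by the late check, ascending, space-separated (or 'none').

13

i=0 t=4 v=7: → [4,10),[0,6); WM=−∞
i=1 t=5 v=3: → [4,10),[0,6); WM=−∞
i=2 t=10 v=6: → [8,14); WM=7; [0,6) fires=7
i=3 t=12 v=2: → [12,18),[8,14); WM=7
i=4 t=9 v=9: → [8,14),[4,10); WM=7
i=5 t=13 v=7: → [12,18),[8,14); WM=10; [4,10) fires=9
i=6 t=7 v=3: → [4,10); WM=10
i=7 t=17 v=8: → [16,22),[12,18); WM=10
i=8 t=23 v=1: → [20,26); WM=20; [8,14) fires=9 [12,18) fires=8
i=9 t=23 v=3: → [20,26); WM=20
i=10 t=23 v=1: → [20,26); WM=20
i=11 t=29 v=5: → [28,34),[24,30); WM=26; [16,22) fires=8 [20,26) fires=3
i=12 t=29 v=6: → [28,34),[24,30); WM=26
i=13 t=15 v=7: DROP (t<26-3); WM=26
i=14 t=29 v=9: → [28,34),[24,30); WM=26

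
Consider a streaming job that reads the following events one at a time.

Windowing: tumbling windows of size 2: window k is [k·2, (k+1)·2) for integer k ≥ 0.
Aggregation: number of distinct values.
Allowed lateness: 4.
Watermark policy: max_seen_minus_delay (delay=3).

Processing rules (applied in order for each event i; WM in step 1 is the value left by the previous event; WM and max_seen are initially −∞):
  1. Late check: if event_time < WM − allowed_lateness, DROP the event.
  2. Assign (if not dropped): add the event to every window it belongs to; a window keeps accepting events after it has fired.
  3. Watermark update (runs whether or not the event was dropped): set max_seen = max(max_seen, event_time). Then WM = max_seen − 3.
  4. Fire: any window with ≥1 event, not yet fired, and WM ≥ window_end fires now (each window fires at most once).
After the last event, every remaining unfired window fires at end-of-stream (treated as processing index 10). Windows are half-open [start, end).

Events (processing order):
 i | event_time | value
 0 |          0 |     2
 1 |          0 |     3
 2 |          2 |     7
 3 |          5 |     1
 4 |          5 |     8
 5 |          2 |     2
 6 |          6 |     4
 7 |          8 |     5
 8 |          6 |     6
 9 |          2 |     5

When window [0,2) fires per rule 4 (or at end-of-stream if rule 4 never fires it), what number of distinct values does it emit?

i=0 t=0 v=2: → [0,2); WM=-3
i=1 t=0 v=3: → [0,2); WM=-3
i=2 t=2 v=7: → [2,4); WM=-1
i=3 t=5 v=1: → [4,6); WM=2; [0,2) fires=2
i=4 t=5 v=8: → [4,6); WM=2
i=5 t=2 v=2: → [2,4); WM=2
i=6 t=6 v=4: → [6,8); WM=3
i=7 t=8 v=5: → [8,10); WM=5; [2,4) fires=2
i=8 t=6 v=6: → [6,8); WM=5
i=9 t=2 v=5: → [2,4); WM=5

2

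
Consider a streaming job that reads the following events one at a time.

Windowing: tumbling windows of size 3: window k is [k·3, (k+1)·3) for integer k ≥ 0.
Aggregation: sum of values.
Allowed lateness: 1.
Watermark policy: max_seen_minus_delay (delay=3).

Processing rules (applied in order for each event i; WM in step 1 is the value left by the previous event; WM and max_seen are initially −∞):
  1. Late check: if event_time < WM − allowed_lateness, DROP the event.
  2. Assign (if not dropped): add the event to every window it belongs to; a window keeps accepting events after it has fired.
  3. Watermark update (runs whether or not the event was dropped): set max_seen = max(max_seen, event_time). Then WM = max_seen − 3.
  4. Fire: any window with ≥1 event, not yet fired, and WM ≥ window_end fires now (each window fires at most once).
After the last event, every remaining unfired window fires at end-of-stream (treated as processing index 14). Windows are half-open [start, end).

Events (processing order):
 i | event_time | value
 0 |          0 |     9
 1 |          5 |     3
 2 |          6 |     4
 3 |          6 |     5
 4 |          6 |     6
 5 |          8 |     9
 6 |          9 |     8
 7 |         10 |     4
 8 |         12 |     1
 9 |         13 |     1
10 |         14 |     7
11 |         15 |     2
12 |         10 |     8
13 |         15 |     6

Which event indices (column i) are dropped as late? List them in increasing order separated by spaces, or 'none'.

i=0 t=0 v=9: → [0,3); WM=-3
i=1 t=5 v=3: → [3,6); WM=2
i=2 t=6 v=4: → [6,9); WM=3; [0,3) fires=9
i=3 t=6 v=5: → [6,9); WM=3
i=4 t=6 v=6: → [6,9); WM=3
i=5 t=8 v=9: → [6,9); WM=5
i=6 t=9 v=8: → [9,12); WM=6; [3,6) fires=3
i=7 t=10 v=4: → [9,12); WM=7
i=8 t=12 v=1: → [12,15); WM=9; [6,9) fires=24
i=9 t=13 v=1: → [12,15); WM=10
i=10 t=14 v=7: → [12,15); WM=11
i=11 t=15 v=2: → [15,18); WM=12; [9,12) fires=12
i=12 t=10 v=8: DROP (t<12-1); WM=12
i=13 t=15 v=6: → [15,18); WM=12

12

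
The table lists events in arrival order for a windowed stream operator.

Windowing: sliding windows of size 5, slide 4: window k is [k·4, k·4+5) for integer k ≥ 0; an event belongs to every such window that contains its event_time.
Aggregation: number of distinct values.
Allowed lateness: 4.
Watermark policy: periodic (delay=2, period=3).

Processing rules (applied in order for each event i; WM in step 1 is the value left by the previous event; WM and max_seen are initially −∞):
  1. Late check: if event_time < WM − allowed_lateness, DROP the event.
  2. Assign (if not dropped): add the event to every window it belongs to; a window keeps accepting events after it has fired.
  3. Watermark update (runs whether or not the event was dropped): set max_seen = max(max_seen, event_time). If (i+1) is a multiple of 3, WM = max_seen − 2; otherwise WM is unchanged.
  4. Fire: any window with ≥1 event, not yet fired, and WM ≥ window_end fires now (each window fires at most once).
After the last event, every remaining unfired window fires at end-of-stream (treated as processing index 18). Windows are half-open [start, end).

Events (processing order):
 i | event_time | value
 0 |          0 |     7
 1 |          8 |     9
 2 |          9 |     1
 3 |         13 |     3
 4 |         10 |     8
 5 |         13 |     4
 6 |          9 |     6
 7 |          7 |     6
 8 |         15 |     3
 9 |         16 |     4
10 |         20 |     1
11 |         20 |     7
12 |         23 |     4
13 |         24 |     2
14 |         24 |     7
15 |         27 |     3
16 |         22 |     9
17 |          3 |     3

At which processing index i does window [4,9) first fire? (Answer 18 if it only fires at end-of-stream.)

i=0 t=0 v=7: → [0,5); WM=−∞
i=1 t=8 v=9: → [8,13),[4,9); WM=−∞
i=2 t=9 v=1: → [8,13); WM=7; [0,5) fires=1
i=3 t=13 v=3: → [12,17); WM=7
i=4 t=10 v=8: → [8,13); WM=7
i=5 t=13 v=4: → [12,17); WM=11; [4,9) fires=1
i=6 t=9 v=6: → [8,13); WM=11
i=7 t=7 v=6: → [4,9); WM=11
i=8 t=15 v=3: → [12,17); WM=13; [8,13) fires=4
i=9 t=16 v=4: → [16,21),[12,17); WM=13
i=10 t=20 v=1: → [20,25),[16,21); WM=13
i=11 t=20 v=7: → [20,25),[16,21); WM=18; [12,17) fires=2
i=12 t=23 v=4: → [20,25); WM=18
i=13 t=24 v=2: → [24,29),[20,25); WM=18
i=14 t=24 v=7: → [24,29),[20,25); WM=22; [16,21) fires=3
i=15 t=27 v=3: → [24,29); WM=22
i=16 t=22 v=9: → [20,25); WM=22
i=17 t=3 v=3: DROP (t<22-4); WM=25; [20,25) fires=5

5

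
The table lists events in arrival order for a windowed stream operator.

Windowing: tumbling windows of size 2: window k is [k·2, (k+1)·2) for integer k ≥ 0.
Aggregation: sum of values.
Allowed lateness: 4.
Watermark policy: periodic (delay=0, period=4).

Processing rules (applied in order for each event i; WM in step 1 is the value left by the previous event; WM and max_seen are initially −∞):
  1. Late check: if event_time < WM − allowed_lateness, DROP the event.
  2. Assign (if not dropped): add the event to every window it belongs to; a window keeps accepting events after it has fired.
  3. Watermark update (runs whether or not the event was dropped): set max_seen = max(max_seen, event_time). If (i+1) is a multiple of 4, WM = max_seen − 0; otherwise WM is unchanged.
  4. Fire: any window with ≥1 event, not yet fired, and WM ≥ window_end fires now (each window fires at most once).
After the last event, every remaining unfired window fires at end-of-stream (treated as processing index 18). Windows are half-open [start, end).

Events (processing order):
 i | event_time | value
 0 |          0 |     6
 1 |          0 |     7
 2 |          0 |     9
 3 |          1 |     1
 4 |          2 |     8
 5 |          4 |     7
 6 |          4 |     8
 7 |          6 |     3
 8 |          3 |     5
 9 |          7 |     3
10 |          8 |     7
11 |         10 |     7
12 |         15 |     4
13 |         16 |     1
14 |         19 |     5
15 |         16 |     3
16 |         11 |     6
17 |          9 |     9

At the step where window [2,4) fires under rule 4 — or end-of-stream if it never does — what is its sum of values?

i=0 t=0 v=6: → [0,2); WM=−∞
i=1 t=0 v=7: → [0,2); WM=−∞
i=2 t=0 v=9: → [0,2); WM=−∞
i=3 t=1 v=1: → [0,2); WM=1
i=4 t=2 v=8: → [2,4); WM=1
i=5 t=4 v=7: → [4,6); WM=1
i=6 t=4 v=8: → [4,6); WM=1
i=7 t=6 v=3: → [6,8); WM=6; [0,2) fires=23 [2,4) fires=8 [4,6) fires=15
i=8 t=3 v=5: → [2,4); WM=6
i=9 t=7 v=3: → [6,8); WM=6
i=10 t=8 v=7: → [8,10); WM=6
i=11 t=10 v=7: → [10,12); WM=10; [6,8) fires=6 [8,10) fires=7
i=12 t=15 v=4: → [14,16); WM=10
i=13 t=16 v=1: → [16,18); WM=10
i=14 t=19 v=5: → [18,20); WM=10
i=15 t=16 v=3: → [16,18); WM=19; [10,12) fires=7 [14,16) fires=4 [16,18) fires=4
i=16 t=11 v=6: DROP (t<19-4); WM=19
i=17 t=9 v=9: DROP (t<19-4); WM=19

8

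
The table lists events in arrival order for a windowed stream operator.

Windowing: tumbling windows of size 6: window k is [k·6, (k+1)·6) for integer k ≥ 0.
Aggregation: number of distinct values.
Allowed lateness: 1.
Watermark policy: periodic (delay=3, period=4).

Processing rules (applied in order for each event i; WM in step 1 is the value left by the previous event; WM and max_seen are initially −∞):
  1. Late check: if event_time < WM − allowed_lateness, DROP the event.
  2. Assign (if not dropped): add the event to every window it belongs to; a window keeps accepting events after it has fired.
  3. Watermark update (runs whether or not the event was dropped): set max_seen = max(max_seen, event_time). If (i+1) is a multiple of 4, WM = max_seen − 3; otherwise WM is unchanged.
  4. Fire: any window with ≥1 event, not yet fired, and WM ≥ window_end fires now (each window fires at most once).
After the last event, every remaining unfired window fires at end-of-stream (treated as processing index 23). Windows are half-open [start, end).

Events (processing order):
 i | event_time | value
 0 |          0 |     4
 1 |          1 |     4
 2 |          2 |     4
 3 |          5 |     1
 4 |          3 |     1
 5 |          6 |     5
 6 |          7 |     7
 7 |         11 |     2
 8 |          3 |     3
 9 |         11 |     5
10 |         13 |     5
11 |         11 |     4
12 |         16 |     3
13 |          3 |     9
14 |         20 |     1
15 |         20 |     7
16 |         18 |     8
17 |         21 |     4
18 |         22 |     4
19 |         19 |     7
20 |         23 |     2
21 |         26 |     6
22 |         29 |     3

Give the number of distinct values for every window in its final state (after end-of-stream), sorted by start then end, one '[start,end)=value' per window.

[0,6)=2 [6,12)=4 [12,18)=2 [18,24)=5 [24,30)=2

i=0 t=0 v=4: → [0,6); WM=−∞
i=1 t=1 v=4: → [0,6); WM=−∞
i=2 t=2 v=4: → [0,6); WM=−∞
i=3 t=5 v=1: → [0,6); WM=2
i=4 t=3 v=1: → [0,6); WM=2
i=5 t=6 v=5: → [6,12); WM=2
i=6 t=7 v=7: → [6,12); WM=2
i=7 t=11 v=2: → [6,12); WM=8; [0,6) fires=2
i=8 t=3 v=3: DROP (t<8-1); WM=8
i=9 t=11 v=5: → [6,12); WM=8
i=10 t=13 v=5: → [12,18); WM=8
i=11 t=11 v=4: → [6,12); WM=10
i=12 t=16 v=3: → [12,18); WM=10
i=13 t=3 v=9: DROP (t<10-1); WM=10
i=14 t=20 v=1: → [18,24); WM=10
i=15 t=20 v=7: → [18,24); WM=17; [6,12) fires=4
i=16 t=18 v=8: → [18,24); WM=17
i=17 t=21 v=4: → [18,24); WM=17
i=18 t=22 v=4: → [18,24); WM=17
i=19 t=19 v=7: → [18,24); WM=19; [12,18) fires=2
i=20 t=23 v=2: → [18,24); WM=19
i=21 t=26 v=6: → [24,30); WM=19
i=22 t=29 v=3: → [24,30); WM=19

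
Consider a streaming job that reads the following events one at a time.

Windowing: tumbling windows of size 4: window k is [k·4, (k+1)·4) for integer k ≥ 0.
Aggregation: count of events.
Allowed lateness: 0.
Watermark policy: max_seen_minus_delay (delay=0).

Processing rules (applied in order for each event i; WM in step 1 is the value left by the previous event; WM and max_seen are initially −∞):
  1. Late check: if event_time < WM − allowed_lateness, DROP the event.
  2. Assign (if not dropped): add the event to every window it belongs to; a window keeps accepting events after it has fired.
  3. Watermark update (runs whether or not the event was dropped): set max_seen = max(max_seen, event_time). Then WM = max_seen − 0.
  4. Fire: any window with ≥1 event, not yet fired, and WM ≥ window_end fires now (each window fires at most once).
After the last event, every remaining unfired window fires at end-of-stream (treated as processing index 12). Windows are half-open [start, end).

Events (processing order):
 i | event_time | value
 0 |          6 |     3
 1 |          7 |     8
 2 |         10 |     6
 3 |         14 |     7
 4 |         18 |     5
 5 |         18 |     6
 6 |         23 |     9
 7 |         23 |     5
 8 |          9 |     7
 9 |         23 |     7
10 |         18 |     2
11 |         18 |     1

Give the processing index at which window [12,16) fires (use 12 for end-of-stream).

i=0 t=6 v=3: → [4,8); WM=6
i=1 t=7 v=8: → [4,8); WM=7
i=2 t=10 v=6: → [8,12); WM=10; [4,8) fires=2
i=3 t=14 v=7: → [12,16); WM=14; [8,12) fires=1
i=4 t=18 v=5: → [16,20); WM=18; [12,16) fires=1
i=5 t=18 v=6: → [16,20); WM=18
i=6 t=23 v=9: → [20,24); WM=23; [16,20) fires=2
i=7 t=23 v=5: → [20,24); WM=23
i=8 t=9 v=7: DROP (t<23-0); WM=23
i=9 t=23 v=7: → [20,24); WM=23
i=10 t=18 v=2: DROP (t<23-0); WM=23
i=11 t=18 v=1: DROP (t<23-0); WM=23

4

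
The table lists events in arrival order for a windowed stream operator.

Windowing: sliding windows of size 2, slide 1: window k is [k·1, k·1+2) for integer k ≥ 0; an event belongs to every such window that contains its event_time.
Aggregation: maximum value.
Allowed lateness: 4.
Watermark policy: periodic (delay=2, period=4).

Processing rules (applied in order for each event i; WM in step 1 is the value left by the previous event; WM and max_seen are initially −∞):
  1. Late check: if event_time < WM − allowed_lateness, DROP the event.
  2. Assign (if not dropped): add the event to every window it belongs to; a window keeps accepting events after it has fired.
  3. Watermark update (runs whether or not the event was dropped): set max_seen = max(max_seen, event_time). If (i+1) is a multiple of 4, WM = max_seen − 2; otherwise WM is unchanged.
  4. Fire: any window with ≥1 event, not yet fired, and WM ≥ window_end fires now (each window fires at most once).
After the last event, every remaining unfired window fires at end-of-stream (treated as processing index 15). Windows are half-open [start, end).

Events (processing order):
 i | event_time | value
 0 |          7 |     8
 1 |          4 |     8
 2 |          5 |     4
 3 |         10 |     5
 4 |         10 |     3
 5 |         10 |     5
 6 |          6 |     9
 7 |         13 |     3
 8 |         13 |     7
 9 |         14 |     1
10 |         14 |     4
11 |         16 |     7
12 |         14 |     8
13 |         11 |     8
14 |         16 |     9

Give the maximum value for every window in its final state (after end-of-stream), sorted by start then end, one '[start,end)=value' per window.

[3,5)=8 [4,6)=8 [5,7)=9 [6,8)=9 [7,9)=8 [9,11)=5 [10,12)=8 [11,13)=8 [12,14)=7 [13,15)=8 [14,16)=8 [15,17)=9 [16,18)=9

i=0 t=7 v=8: → [7,9),[6,8); WM=−∞
i=1 t=4 v=8: → [4,6),[3,5); WM=−∞
i=2 t=5 v=4: → [5,7),[4,6); WM=−∞
i=3 t=10 v=5: → [10,12),[9,11); WM=8; [3,5) fires=8 [4,6) fires=8 [5,7) fires=4 [6,8) fires=8
i=4 t=10 v=3: → [10,12),[9,11); WM=8
i=5 t=10 v=5: → [10,12),[9,11); WM=8
i=6 t=6 v=9: → [6,8),[5,7); WM=8
i=7 t=13 v=3: → [13,15),[12,14); WM=11; [7,9) fires=8 [9,11) fires=5
i=8 t=13 v=7: → [13,15),[12,14); WM=11
i=9 t=14 v=1: → [14,16),[13,15); WM=11
i=10 t=14 v=4: → [14,16),[13,15); WM=11
i=11 t=16 v=7: → [16,18),[15,17); WM=14; [10,12) fires=5 [12,14) fires=7
i=12 t=14 v=8: → [14,16),[13,15); WM=14
i=13 t=11 v=8: → [11,13),[10,12); WM=14; [11,13) fires=8
i=14 t=16 v=9: → [16,18),[15,17); WM=14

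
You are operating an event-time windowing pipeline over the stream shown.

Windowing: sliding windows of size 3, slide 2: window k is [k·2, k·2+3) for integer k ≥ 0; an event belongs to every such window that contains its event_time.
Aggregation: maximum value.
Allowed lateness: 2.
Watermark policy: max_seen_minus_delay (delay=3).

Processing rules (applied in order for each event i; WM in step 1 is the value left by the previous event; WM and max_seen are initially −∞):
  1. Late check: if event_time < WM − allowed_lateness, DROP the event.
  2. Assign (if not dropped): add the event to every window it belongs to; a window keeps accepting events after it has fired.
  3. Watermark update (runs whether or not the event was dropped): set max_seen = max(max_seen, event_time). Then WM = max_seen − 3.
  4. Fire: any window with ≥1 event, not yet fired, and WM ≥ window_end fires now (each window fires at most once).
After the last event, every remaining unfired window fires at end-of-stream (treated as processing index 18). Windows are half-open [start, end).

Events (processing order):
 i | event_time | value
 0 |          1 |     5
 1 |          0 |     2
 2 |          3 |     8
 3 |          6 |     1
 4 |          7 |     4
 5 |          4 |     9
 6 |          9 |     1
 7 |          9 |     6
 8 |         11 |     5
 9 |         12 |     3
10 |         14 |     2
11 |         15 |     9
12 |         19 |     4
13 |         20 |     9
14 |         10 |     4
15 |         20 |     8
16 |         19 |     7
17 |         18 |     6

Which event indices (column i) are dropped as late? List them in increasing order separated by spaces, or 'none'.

i=0 t=1 v=5: → [0,3); WM=-2
i=1 t=0 v=2: → [0,3); WM=-2
i=2 t=3 v=8: → [2,5); WM=0
i=3 t=6 v=1: → [6,9),[4,7); WM=3; [0,3) fires=5
i=4 t=7 v=4: → [6,9); WM=4
i=5 t=4 v=9: → [4,7),[2,5); WM=4
i=6 t=9 v=1: → [8,11); WM=6; [2,5) fires=9
i=7 t=9 v=6: → [8,11); WM=6
i=8 t=11 v=5: → [10,13); WM=8; [4,7) fires=9
i=9 t=12 v=3: → [12,15),[10,13); WM=9; [6,9) fires=4
i=10 t=14 v=2: → [14,17),[12,15); WM=11; [8,11) fires=6
i=11 t=15 v=9: → [14,17); WM=12
i=12 t=19 v=4: → [18,21); WM=16; [10,13) fires=5 [12,15) fires=3
i=13 t=20 v=9: → [20,23),[18,21); WM=17; [14,17) fires=9
i=14 t=10 v=4: DROP (t<17-2); WM=17
i=15 t=20 v=8: → [20,23),[18,21); WM=17
i=16 t=19 v=7: → [18,21); WM=17
i=17 t=18 v=6: → [18,21),[16,19); WM=17

14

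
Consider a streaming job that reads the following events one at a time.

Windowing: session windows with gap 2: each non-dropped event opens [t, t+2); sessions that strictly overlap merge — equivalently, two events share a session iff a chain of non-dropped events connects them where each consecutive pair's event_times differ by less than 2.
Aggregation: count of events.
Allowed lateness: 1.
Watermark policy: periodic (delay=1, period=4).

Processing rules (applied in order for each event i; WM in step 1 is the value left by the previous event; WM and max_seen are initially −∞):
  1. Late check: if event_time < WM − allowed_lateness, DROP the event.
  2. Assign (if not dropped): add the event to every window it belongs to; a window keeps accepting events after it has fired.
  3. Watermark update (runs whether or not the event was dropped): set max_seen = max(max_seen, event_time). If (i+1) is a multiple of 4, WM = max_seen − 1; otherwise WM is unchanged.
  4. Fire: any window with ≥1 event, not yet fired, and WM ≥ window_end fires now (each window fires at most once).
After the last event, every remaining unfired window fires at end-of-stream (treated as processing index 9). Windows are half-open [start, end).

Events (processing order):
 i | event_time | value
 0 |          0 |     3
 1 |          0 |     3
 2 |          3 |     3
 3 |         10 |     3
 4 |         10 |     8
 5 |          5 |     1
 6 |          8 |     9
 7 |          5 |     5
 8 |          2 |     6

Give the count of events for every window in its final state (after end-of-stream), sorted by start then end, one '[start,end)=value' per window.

i=0 t=0 v=3: → [0,2); WM=−∞
i=1 t=0 v=3: → [0,2); WM=−∞
i=2 t=3 v=3: → [3,5); WM=−∞
i=3 t=10 v=3: → [10,12); WM=9
i=4 t=10 v=8: → [10,12); WM=9
i=5 t=5 v=1: DROP (t<9-1); WM=9
i=6 t=8 v=9: → [8,10); WM=9
i=7 t=5 v=5: DROP (t<9-1); WM=9
i=8 t=2 v=6: DROP (t<9-1); WM=9

[0,2)=2 [3,5)=1 [8,10)=1 [10,12)=2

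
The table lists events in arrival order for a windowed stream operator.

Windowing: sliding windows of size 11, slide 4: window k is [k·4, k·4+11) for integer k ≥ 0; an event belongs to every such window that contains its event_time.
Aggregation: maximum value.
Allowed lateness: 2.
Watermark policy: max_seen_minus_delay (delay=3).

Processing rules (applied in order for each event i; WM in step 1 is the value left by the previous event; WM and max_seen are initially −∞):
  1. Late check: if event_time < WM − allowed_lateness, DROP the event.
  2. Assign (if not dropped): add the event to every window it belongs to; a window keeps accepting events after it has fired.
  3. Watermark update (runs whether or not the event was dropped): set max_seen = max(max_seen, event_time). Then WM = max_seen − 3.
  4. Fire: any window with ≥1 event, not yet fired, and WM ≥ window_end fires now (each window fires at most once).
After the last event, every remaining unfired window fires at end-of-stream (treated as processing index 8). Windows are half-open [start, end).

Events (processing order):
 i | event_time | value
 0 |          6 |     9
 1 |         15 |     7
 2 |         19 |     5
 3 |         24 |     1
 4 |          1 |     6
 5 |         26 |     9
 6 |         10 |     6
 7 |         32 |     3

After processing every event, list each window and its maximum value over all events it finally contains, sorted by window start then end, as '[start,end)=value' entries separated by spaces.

i=0 t=6 v=9: → [4,15),[0,11); WM=3
i=1 t=15 v=7: → [12,23),[8,19); WM=12; [0,11) fires=9
i=2 t=19 v=5: → [16,27),[12,23); WM=16; [4,15) fires=9
i=3 t=24 v=1: → [24,35),[20,31),[16,27); WM=21; [8,19) fires=7
i=4 t=1 v=6: DROP (t<21-2); WM=21
i=5 t=26 v=9: → [24,35),[20,31),[16,27); WM=23; [12,23) fires=7
i=6 t=10 v=6: DROP (t<23-2); WM=23
i=7 t=32 v=3: → [32,43),[28,39),[24,35); WM=29; [16,27) fires=9

[0,11)=9 [4,15)=9 [8,19)=7 [12,23)=7 [16,27)=9 [20,31)=9 [24,35)=9 [28,39)=3 [32,43)=3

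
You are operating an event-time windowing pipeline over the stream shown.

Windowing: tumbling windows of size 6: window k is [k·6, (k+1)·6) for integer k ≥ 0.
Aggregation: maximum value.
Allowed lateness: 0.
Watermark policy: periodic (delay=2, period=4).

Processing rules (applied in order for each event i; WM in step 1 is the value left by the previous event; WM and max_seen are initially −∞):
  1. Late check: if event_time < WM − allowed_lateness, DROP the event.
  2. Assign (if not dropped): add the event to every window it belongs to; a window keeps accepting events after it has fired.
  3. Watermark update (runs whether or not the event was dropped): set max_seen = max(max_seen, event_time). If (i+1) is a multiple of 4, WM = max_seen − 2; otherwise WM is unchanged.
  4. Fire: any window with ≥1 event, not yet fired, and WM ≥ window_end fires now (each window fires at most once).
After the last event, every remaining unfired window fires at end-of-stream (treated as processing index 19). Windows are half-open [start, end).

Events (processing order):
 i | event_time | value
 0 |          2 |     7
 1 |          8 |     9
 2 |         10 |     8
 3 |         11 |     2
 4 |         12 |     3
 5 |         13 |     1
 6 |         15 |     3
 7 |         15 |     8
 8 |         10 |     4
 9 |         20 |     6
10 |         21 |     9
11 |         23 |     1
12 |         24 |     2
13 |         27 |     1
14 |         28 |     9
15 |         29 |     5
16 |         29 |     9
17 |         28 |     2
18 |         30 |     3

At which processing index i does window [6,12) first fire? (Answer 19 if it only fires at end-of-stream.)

i=0 t=2 v=7: → [0,6); WM=−∞
i=1 t=8 v=9: → [6,12); WM=−∞
i=2 t=10 v=8: → [6,12); WM=−∞
i=3 t=11 v=2: → [6,12); WM=9; [0,6) fires=7
i=4 t=12 v=3: → [12,18); WM=9
i=5 t=13 v=1: → [12,18); WM=9
i=6 t=15 v=3: → [12,18); WM=9
i=7 t=15 v=8: → [12,18); WM=13; [6,12) fires=9
i=8 t=10 v=4: DROP (t<13-0); WM=13
i=9 t=20 v=6: → [18,24); WM=13
i=10 t=21 v=9: → [18,24); WM=13
i=11 t=23 v=1: → [18,24); WM=21; [12,18) fires=8
i=12 t=24 v=2: → [24,30); WM=21
i=13 t=27 v=1: → [24,30); WM=21
i=14 t=28 v=9: → [24,30); WM=21
i=15 t=29 v=5: → [24,30); WM=27; [18,24) fires=9
i=16 t=29 v=9: → [24,30); WM=27
i=17 t=28 v=2: → [24,30); WM=27
i=18 t=30 v=3: → [30,36); WM=27

7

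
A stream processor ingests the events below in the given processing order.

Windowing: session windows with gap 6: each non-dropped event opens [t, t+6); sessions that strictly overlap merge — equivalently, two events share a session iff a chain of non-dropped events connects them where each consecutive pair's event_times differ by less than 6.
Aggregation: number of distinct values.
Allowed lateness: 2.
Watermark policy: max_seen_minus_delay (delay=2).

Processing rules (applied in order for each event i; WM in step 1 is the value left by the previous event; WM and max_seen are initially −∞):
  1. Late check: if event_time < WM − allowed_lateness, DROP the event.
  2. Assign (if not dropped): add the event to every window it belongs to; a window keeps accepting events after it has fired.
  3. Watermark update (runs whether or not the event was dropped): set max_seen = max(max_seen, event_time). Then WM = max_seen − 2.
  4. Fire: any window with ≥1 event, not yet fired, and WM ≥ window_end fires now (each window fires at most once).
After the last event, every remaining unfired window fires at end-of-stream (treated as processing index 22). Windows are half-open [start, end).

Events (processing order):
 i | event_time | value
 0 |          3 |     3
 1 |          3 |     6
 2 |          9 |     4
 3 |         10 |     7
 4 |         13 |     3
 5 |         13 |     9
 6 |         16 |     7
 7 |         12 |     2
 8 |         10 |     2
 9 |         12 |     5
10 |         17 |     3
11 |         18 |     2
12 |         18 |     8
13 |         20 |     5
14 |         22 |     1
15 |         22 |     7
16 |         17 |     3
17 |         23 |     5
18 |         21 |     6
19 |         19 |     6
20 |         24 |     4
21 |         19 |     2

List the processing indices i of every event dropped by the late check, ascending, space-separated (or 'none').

8 16 21

i=0 t=3 v=3: → [3,9); WM=1
i=1 t=3 v=6: → [3,9); WM=1
i=2 t=9 v=4: → [9,15); WM=7
i=3 t=10 v=7: → [9,16); WM=8
i=4 t=13 v=3: → [9,19); WM=11
i=5 t=13 v=9: → [9,19); WM=11
i=6 t=16 v=7: → [9,22); WM=14
i=7 t=12 v=2: → [9,22); WM=14
i=8 t=10 v=2: DROP (t<14-2); WM=14
i=9 t=12 v=5: → [9,22); WM=14
i=10 t=17 v=3: → [9,23); WM=15
i=11 t=18 v=2: → [9,24); WM=16
i=12 t=18 v=8: → [9,24); WM=16
i=13 t=20 v=5: → [9,26); WM=18
i=14 t=22 v=1: → [9,28); WM=20
i=15 t=22 v=7: → [9,28); WM=20
i=16 t=17 v=3: DROP (t<20-2); WM=20
i=17 t=23 v=5: → [9,29); WM=21
i=18 t=21 v=6: → [9,29); WM=21
i=19 t=19 v=6: → [9,29); WM=21
i=20 t=24 v=4: → [9,30); WM=22
i=21 t=19 v=2: DROP (t<22-2); WM=22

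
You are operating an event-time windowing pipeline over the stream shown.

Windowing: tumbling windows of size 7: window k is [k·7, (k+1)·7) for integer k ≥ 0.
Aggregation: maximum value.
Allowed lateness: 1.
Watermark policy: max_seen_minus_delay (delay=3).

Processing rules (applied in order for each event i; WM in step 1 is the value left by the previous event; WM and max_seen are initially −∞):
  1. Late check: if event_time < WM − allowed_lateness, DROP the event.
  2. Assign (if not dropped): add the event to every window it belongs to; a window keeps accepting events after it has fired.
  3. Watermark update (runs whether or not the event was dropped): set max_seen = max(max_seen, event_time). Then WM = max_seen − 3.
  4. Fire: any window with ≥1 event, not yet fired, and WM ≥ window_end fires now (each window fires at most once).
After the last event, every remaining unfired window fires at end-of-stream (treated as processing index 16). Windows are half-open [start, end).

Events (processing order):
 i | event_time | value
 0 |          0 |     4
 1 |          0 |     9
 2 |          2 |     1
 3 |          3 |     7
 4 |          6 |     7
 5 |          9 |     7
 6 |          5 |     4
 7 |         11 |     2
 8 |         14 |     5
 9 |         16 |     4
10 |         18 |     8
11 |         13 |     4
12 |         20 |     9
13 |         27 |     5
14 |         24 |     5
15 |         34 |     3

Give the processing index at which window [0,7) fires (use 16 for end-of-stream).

7

i=0 t=0 v=4: → [0,7); WM=-3
i=1 t=0 v=9: → [0,7); WM=-3
i=2 t=2 v=1: → [0,7); WM=-1
i=3 t=3 v=7: → [0,7); WM=0
i=4 t=6 v=7: → [0,7); WM=3
i=5 t=9 v=7: → [7,14); WM=6
i=6 t=5 v=4: → [0,7); WM=6
i=7 t=11 v=2: → [7,14); WM=8; [0,7) fires=9
i=8 t=14 v=5: → [14,21); WM=11
i=9 t=16 v=4: → [14,21); WM=13
i=10 t=18 v=8: → [14,21); WM=15; [7,14) fires=7
i=11 t=13 v=4: DROP (t<15-1); WM=15
i=12 t=20 v=9: → [14,21); WM=17
i=13 t=27 v=5: → [21,28); WM=24; [14,21) fires=9
i=14 t=24 v=5: → [21,28); WM=24
i=15 t=34 v=3: → [28,35); WM=31; [21,28) fires=5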